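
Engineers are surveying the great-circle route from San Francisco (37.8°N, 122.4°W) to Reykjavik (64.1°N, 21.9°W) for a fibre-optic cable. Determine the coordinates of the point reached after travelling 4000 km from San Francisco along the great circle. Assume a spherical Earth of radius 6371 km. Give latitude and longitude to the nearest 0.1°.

From cos δ = sin φ₁ sin φ₂ + cos φ₁ cos φ₂ cos Δλ, the central angle is δ ≈ 1.060 rad (60.8°). The total great-circle distance is δ·R ≈ 1.060 × 6371 ≈ 6756 km, so the target fraction is f = 4000/6756 ≈ 0.592.
Interpolate at f ≈ 0.592 with slerp weights a = sin((1−f)δ)/sin δ ≈ 0.480, b = sin(fδ)/sin δ ≈ 0.673.
p = a·p₁ + b·p₂ ≈ (0.069, -0.430, 0.900); φ = arcsin(p_z) ≈ 64.16°, λ = atan2(p_y, p_x) ≈ -80.84°.

≈ 64.2°N, 80.8°W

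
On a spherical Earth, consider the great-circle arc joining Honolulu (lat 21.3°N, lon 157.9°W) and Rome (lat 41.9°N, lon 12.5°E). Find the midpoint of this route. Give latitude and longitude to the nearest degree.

≈ lat 77°N, lon 126°W

Write both endpoints as unit vectors p₁, p₂ with components (cos φ cos λ, cos φ sin λ, sin φ).
The central angle between the endpoints is δ = arccos(p₁·p₂) ≈ 2.028 rad (116.2°).
Interpolate at f = 1/2 with slerp weights a = sin((1−f)δ)/sin δ ≈ 0.946, b = sin(fδ)/sin δ ≈ 0.946.
p = a·p₁ + b·p₂ ≈ (-0.129, -0.179, 0.975); φ = arcsin(p_z) ≈ 77.24°, λ = atan2(p_y, p_x) ≈ -125.79°.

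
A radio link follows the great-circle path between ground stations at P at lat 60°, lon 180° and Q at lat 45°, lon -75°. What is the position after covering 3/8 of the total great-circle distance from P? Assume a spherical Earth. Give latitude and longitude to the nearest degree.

≈ lat 66°, lon -132°

Convert each endpoint to a unit vector on the sphere (x = cos φ cos λ, y = cos φ sin λ, z = sin φ).
The central angle between the endpoints is δ = arccos(p₁·p₂) ≈ 1.023 rad (58.6°).
Interpolate at f = 3/8 with slerp weights a = sin((1−f)δ)/sin δ ≈ 0.699, b = sin(fδ)/sin δ ≈ 0.438.
p = a·p₁ + b·p₂ ≈ (-0.269, -0.299, 0.915); φ = arcsin(p_z) ≈ 66.25°, λ = atan2(p_y, p_x) ≈ -131.96°.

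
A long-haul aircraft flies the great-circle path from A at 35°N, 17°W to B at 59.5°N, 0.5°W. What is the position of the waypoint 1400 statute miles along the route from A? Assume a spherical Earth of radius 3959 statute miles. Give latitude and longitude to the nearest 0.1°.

≈ 53.8°N, 6.2°W

Write both endpoints as unit vectors p₁, p₂ with components (cos φ cos λ, cos φ sin λ, sin φ).
The central angle between the endpoints is δ = arccos(p₁·p₂) ≈ 0.467 rad (26.8°). The total great-circle distance is δ·R ≈ 0.467 × 3959 ≈ 1850 mi, so the target fraction is f = 1400/1850 ≈ 0.757.
Interpolate at f ≈ 0.757 with slerp weights a = sin((1−f)δ)/sin δ ≈ 0.252, b = sin(fδ)/sin δ ≈ 0.769.
p = a·p₁ + b·p₂ ≈ (0.587, -0.064, 0.807); φ = arcsin(p_z) ≈ 53.79°, λ = atan2(p_y, p_x) ≈ -6.19°.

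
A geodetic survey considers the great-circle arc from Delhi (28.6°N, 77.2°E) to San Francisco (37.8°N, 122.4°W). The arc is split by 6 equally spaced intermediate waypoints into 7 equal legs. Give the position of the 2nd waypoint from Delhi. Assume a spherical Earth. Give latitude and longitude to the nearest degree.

Write both endpoints as unit vectors p₁, p₂ with components (cos φ cos λ, cos φ sin λ, sin φ).
The central angle between the endpoints is δ = arccos(p₁·p₂) ≈ 1.939 rad (111.1°).
Interpolate at f = 2/7 with slerp weights a = sin((1−f)δ)/sin δ ≈ 1.054, b = sin(fδ)/sin δ ≈ 0.564.
p = a·p₁ + b·p₂ ≈ (-0.034, 0.526, 0.850); φ = arcsin(p_z) ≈ 58.21°, λ = atan2(p_y, p_x) ≈ 93.69°.

≈ (58°N, 94°E)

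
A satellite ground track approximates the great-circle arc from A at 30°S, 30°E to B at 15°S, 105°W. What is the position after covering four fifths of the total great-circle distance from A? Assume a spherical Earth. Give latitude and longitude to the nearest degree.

≈ 31°S, 86°W

Convert each endpoint to a unit vector on the sphere (x = cos φ cos λ, y = cos φ sin λ, z = sin φ).
The central angle between the endpoints is δ = arccos(p₁·p₂) ≈ 2.051 rad (117.5°).
Interpolate at f = 4/5 with slerp weights a = sin((1−f)δ)/sin δ ≈ 0.450, b = sin(fδ)/sin δ ≈ 1.125.
p = a·p₁ + b·p₂ ≈ (0.056, -0.855, -0.516); φ = arcsin(p_z) ≈ -31.06°, λ = atan2(p_y, p_x) ≈ -86.25°.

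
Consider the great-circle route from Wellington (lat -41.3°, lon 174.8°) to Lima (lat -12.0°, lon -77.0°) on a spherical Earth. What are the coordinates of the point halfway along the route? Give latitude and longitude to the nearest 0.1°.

≈ lat -40.1°, lon -120.8°

Write both endpoints as unit vectors p₁, p₂ with components (cos φ cos λ, cos φ sin λ, sin φ).
The central angle between the endpoints is δ = arccos(p₁·p₂) ≈ 1.663 rad (95.3°).
Interpolate at f = 1/2 with slerp weights a = sin((1−f)δ)/sin δ ≈ 0.742, b = sin(fδ)/sin δ ≈ 0.742.
p = a·p₁ + b·p₂ ≈ (-0.392, -0.657, -0.644); φ = arcsin(p_z) ≈ -40.10°, λ = atan2(p_y, p_x) ≈ -120.83°.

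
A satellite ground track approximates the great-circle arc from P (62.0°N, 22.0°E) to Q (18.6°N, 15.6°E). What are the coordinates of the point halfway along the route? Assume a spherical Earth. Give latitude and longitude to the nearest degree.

The haversine formula gives a central angle δ ≈ 0.762 rad (43.6°) between the endpoints.
Interpolate at f = 1/2 with slerp weights a = sin((1−f)δ)/sin δ ≈ 0.539, b = sin(fδ)/sin δ ≈ 0.539.
p = a·p₁ + b·p₂ ≈ (0.726, 0.232, 0.647); φ = arcsin(p_z) ≈ 40.34°, λ = atan2(p_y, p_x) ≈ 17.72°.

≈ (40°N, 18°E)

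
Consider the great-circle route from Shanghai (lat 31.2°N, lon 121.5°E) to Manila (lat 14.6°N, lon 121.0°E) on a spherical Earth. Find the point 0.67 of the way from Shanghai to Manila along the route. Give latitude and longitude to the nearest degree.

≈ lat 20°N, lon 121°E

Convert each endpoint to a unit vector on the sphere (x = cos φ cos λ, y = cos φ sin λ, z = sin φ).
The central angle between the endpoints is δ = arccos(p₁·p₂) ≈ 0.290 rad (16.6°).
Interpolate at f = 0.67 with slerp weights a = sin((1−f)δ)/sin δ ≈ 0.334, b = sin(fδ)/sin δ ≈ 0.675.
p = a·p₁ + b·p₂ ≈ (-0.486, 0.804, 0.343); φ = arcsin(p_z) ≈ 20.08°, λ = atan2(p_y, p_x) ≈ 121.15°.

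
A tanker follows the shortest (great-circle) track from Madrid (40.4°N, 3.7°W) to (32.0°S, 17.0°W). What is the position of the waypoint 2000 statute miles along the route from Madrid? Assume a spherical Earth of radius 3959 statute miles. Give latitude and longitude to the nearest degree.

≈ (12°N, 9°W)

Write both endpoints as unit vectors p₁, p₂ with components (cos φ cos λ, cos φ sin λ, sin φ).
The central angle between the endpoints is δ = arccos(p₁·p₂) ≈ 1.282 rad (73.4°). The total great-circle distance is δ·R ≈ 1.282 × 3959 ≈ 5074 mi, so the target fraction is f = 2000/5074 ≈ 0.394.
Interpolate at f ≈ 0.394 with slerp weights a = sin((1−f)δ)/sin δ ≈ 0.731, b = sin(fδ)/sin δ ≈ 0.505.
p = a·p₁ + b·p₂ ≈ (0.965, -0.161, 0.206); φ = arcsin(p_z) ≈ 11.91°, λ = atan2(p_y, p_x) ≈ -9.48°.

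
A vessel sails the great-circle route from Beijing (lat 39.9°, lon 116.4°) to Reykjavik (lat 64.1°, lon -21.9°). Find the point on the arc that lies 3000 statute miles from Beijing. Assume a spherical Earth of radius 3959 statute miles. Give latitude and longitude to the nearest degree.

≈ lat 75°, lon 59°

Convert each endpoint to a unit vector on the sphere (x = cos φ cos λ, y = cos φ sin λ, z = sin φ).
The central angle between the endpoints is δ = arccos(p₁·p₂) ≈ 1.238 rad (70.9°). The total great-circle distance is δ·R ≈ 1.238 × 3959 ≈ 4901 mi, so the target fraction is f = 3000/4901 ≈ 0.612.
Interpolate at f ≈ 0.612 with slerp weights a = sin((1−f)δ)/sin δ ≈ 0.489, b = sin(fδ)/sin δ ≈ 0.727.
p = a·p₁ + b·p₂ ≈ (0.128, 0.217, 0.968); φ = arcsin(p_z) ≈ 75.39°, λ = atan2(p_y, p_x) ≈ 59.50°.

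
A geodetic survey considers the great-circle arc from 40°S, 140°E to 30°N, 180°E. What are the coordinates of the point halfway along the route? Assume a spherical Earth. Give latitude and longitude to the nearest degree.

Convert each endpoint to a unit vector on the sphere (x = cos φ cos λ, y = cos φ sin λ, z = sin φ).
The central angle between the endpoints is δ = arccos(p₁·p₂) ≈ 1.383 rad (79.2°).
Interpolate at f = 1/2 with slerp weights a = sin((1−f)δ)/sin δ ≈ 0.649, b = sin(fδ)/sin δ ≈ 0.649.
p = a·p₁ + b·p₂ ≈ (-0.943, 0.320, -0.093); φ = arcsin(p_z) ≈ -5.32°, λ = atan2(p_y, p_x) ≈ 161.28°.

≈ 5°S, 161°E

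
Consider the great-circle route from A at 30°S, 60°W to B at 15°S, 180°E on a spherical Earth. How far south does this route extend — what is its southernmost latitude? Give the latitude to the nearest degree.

The great circle lies in the plane with unit normal n̂ = (p₁ × p₂)/|p₁ × p₂|.
Here n̂_z ≈ -0.757; the vertex latitude is φ_max = arccos|n̂_z| ≈ 40.8°.
Check via Clairaut: cos φ_max = |cos φ₁| · sin C = cos(30.0°)·sin(119.1°) ≈ 0.757, again giving ≈ 40.8°.

≈ 41°S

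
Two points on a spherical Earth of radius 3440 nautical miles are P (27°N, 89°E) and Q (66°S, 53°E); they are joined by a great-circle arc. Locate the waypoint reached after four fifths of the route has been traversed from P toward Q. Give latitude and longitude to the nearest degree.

≈ (48°S, 68°E)

Write both endpoints as unit vectors p₁, p₂ with components (cos φ cos λ, cos φ sin λ, sin φ).
The central angle between the endpoints is δ = arccos(p₁·p₂) ≈ 1.693 rad (97.0°).
Interpolate at f = 4/5 with slerp weights a = sin((1−f)δ)/sin δ ≈ 0.335, b = sin(fδ)/sin δ ≈ 0.984.
p = a·p₁ + b·p₂ ≈ (0.246, 0.618, -0.747); φ = arcsin(p_z) ≈ -48.33°, λ = atan2(p_y, p_x) ≈ 68.28°.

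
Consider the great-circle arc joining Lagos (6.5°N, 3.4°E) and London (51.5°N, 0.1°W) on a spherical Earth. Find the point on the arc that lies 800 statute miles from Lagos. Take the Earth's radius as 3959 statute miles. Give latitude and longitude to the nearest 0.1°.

Convert each endpoint to a unit vector on the sphere (x = cos φ cos λ, y = cos φ sin λ, z = sin φ).
The central angle between the endpoints is δ = arccos(p₁·p₂) ≈ 0.787 rad (45.1°). The total great-circle distance is δ·R ≈ 0.787 × 3959 ≈ 3116 mi, so the target fraction is f = 800/3116 ≈ 0.257.
Interpolate at f ≈ 0.257 with slerp weights a = sin((1−f)δ)/sin δ ≈ 0.780, b = sin(fδ)/sin δ ≈ 0.283.
p = a·p₁ + b·p₂ ≈ (0.950, 0.046, 0.310); φ = arcsin(p_z) ≈ 18.06°, λ = atan2(p_y, p_x) ≈ 2.75°.

≈ (18.1°N, 2.8°E)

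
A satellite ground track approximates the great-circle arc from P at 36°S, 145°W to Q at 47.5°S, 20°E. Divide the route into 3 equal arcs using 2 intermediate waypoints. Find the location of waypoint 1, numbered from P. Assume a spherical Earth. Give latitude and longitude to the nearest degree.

Convert each endpoint to a unit vector on the sphere (x = cos φ cos λ, y = cos φ sin λ, z = sin φ).
The central angle between the endpoints is δ = arccos(p₁·p₂) ≈ 1.666 rad (95.4°).
Interpolate at f = 1/3 with slerp weights a = sin((1−f)δ)/sin δ ≈ 0.900, b = sin(fδ)/sin δ ≈ 0.529.
p = a·p₁ + b·p₂ ≈ (-0.260, -0.295, -0.919); φ = arcsin(p_z) ≈ -66.82°, λ = atan2(p_y, p_x) ≈ -131.39°.

≈ 67°S, 131°W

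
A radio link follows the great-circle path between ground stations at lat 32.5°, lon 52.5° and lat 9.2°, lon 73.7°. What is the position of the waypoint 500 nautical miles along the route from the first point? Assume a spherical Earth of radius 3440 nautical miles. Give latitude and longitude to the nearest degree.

The haversine formula gives a central angle δ ≈ 0.531 rad (30.4°) between the endpoints. The total great-circle distance is δ·R ≈ 0.531 × 3440 ≈ 1828 nmi, so the target fraction is f = 500/1828 ≈ 0.274.
Interpolate at f ≈ 0.274 with slerp weights a = sin((1−f)δ)/sin δ ≈ 0.743, b = sin(fδ)/sin δ ≈ 0.286.
p = a·p₁ + b·p₂ ≈ (0.461, 0.768, 0.445); φ = arcsin(p_z) ≈ 26.42°, λ = atan2(p_y, p_x) ≈ 59.04°.

≈ lat 26°, lon 59°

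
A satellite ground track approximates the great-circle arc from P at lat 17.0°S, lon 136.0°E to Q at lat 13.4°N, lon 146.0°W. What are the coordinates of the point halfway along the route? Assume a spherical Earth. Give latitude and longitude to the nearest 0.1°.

Convert each endpoint to a unit vector on the sphere (x = cos φ cos λ, y = cos φ sin λ, z = sin φ).
The central angle between the endpoints is δ = arccos(p₁·p₂) ≈ 1.445 rad (82.8°).
Interpolate at f = 1/2 with slerp weights a = sin((1−f)δ)/sin δ ≈ 0.666, b = sin(fδ)/sin δ ≈ 0.666.
p = a·p₁ + b·p₂ ≈ (-0.996, 0.080, -0.040); φ = arcsin(p_z) ≈ -2.32°, λ = atan2(p_y, p_x) ≈ 175.40°.

≈ lat 2.3°S, lon 175.4°E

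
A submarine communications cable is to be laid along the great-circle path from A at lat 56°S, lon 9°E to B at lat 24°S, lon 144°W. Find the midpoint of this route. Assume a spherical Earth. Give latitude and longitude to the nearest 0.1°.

Write both endpoints as unit vectors p₁, p₂ with components (cos φ cos λ, cos φ sin λ, sin φ).
The central angle between the endpoints is δ = arccos(p₁·p₂) ≈ 1.689 rad (96.8°).
Interpolate at f = 1/2 with slerp weights a = sin((1−f)δ)/sin δ ≈ 0.753, b = sin(fδ)/sin δ ≈ 0.753.
p = a·p₁ + b·p₂ ≈ (-0.141, -0.338, -0.930); φ = arcsin(p_z) ≈ -68.50°, λ = atan2(p_y, p_x) ≈ -112.56°.

≈ lat 68.5°S, lon 112.6°W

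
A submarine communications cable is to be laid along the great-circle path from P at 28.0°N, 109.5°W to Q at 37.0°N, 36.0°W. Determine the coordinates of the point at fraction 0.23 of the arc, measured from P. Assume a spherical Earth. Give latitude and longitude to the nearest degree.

≈ 34°N, 95°W

From cos δ = sin φ₁ sin φ₂ + cos φ₁ cos φ₂ cos Δλ, the central angle is δ ≈ 1.067 rad (61.1°).
Interpolate at f = 0.23 with slerp weights a = sin((1−f)δ)/sin δ ≈ 0.836, b = sin(fδ)/sin δ ≈ 0.277.
p = a·p₁ + b·p₂ ≈ (-0.067, -0.826, 0.559); φ = arcsin(p_z) ≈ 34.02°, λ = atan2(p_y, p_x) ≈ -94.65°.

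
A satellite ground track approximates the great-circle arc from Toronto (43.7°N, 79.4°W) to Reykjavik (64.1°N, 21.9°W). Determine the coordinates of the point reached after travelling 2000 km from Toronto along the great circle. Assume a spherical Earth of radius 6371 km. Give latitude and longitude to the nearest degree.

≈ 57°N, 60°W

The haversine formula gives a central angle δ ≈ 0.658 rad (37.7°) between the endpoints. The total great-circle distance is δ·R ≈ 0.658 × 6371 ≈ 4193 km, so the target fraction is f = 2000/4193 ≈ 0.477.
Interpolate at f ≈ 0.477 with slerp weights a = sin((1−f)δ)/sin δ ≈ 0.552, b = sin(fδ)/sin δ ≈ 0.505.
p = a·p₁ + b·p₂ ≈ (0.278, -0.474, 0.835); φ = arcsin(p_z) ≈ 56.65°, λ = atan2(p_y, p_x) ≈ -59.63°.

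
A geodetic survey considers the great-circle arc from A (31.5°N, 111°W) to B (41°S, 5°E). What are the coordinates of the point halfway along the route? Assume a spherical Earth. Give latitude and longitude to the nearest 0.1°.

Convert each endpoint to a unit vector on the sphere (x = cos φ cos λ, y = cos φ sin λ, z = sin φ).
The central angle between the endpoints is δ = arccos(p₁·p₂) ≈ 2.246 rad (128.7°).
Interpolate at f = 1/2 with slerp weights a = sin((1−f)δ)/sin δ ≈ 1.155, b = sin(fδ)/sin δ ≈ 1.155.
p = a·p₁ + b·p₂ ≈ (0.515, -0.843, -0.154); φ = arcsin(p_z) ≈ -8.87°, λ = atan2(p_y, p_x) ≈ -58.57°.

≈ (8.9°S, 58.6°W)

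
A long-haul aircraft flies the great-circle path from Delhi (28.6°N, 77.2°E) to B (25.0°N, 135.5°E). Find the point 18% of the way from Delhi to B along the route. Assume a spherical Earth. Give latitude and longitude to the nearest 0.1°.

≈ (29.9°N, 87.8°E)

Convert each endpoint to a unit vector on the sphere (x = cos φ cos λ, y = cos φ sin λ, z = sin φ).
The central angle between the endpoints is δ = arccos(p₁·p₂) ≈ 0.902 rad (51.7°).
Interpolate at f = 0.18 with slerp weights a = sin((1−f)δ)/sin δ ≈ 0.859, b = sin(fδ)/sin δ ≈ 0.206.
p = a·p₁ + b·p₂ ≈ (0.034, 0.866, 0.498); φ = arcsin(p_z) ≈ 29.89°, λ = atan2(p_y, p_x) ≈ 87.76°.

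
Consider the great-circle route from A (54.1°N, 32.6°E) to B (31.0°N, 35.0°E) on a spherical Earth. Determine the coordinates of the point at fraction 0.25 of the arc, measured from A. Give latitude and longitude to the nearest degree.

≈ (48°N, 33°E)

Convert each endpoint to a unit vector on the sphere (x = cos φ cos λ, y = cos φ sin λ, z = sin φ).
The central angle between the endpoints is δ = arccos(p₁·p₂) ≈ 0.404 rad (23.2°).
Interpolate at f = 0.25 with slerp weights a = sin((1−f)δ)/sin δ ≈ 0.759, b = sin(fδ)/sin δ ≈ 0.257.
p = a·p₁ + b·p₂ ≈ (0.555, 0.366, 0.747); φ = arcsin(p_z) ≈ 48.33°, λ = atan2(p_y, p_x) ≈ 33.39°.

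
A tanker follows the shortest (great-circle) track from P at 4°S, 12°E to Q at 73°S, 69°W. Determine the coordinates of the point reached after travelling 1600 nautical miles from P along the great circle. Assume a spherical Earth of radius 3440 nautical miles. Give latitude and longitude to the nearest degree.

≈ 29°S, 3°E

Write both endpoints as unit vectors p₁, p₂ with components (cos φ cos λ, cos φ sin λ, sin φ).
The central angle between the endpoints is δ = arccos(p₁·p₂) ≈ 1.458 rad (83.6°). The total great-circle distance is δ·R ≈ 1.458 × 3440 ≈ 5016 nmi, so the target fraction is f = 1600/5016 ≈ 0.319.
Interpolate at f ≈ 0.319 with slerp weights a = sin((1−f)δ)/sin δ ≈ 0.843, b = sin(fδ)/sin δ ≈ 0.451.
p = a·p₁ + b·p₂ ≈ (0.870, 0.052, -0.490); φ = arcsin(p_z) ≈ -29.37°, λ = atan2(p_y, p_x) ≈ 3.40°.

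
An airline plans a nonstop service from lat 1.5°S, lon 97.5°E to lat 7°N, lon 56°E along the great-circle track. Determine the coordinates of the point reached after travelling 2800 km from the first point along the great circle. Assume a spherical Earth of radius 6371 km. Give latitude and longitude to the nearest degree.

Convert each endpoint to a unit vector on the sphere (x = cos φ cos λ, y = cos φ sin λ, z = sin φ).
The central angle between the endpoints is δ = arccos(p₁·p₂) ≈ 0.738 rad (42.3°). The total great-circle distance is δ·R ≈ 0.738 × 6371 ≈ 4701 km, so the target fraction is f = 2800/4701 ≈ 0.596.
Interpolate at f ≈ 0.596 with slerp weights a = sin((1−f)δ)/sin δ ≈ 0.437, b = sin(fδ)/sin δ ≈ 0.633.
p = a·p₁ + b·p₂ ≈ (0.294, 0.954, 0.066); φ = arcsin(p_z) ≈ 3.76°, λ = atan2(p_y, p_x) ≈ 72.86°.

≈ lat 4°N, lon 73°E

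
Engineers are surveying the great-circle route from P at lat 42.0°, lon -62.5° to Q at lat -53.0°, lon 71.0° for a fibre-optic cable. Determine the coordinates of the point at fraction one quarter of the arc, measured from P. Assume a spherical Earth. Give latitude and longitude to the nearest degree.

≈ lat 16°, lon -32°

Write both endpoints as unit vectors p₁, p₂ with components (cos φ cos λ, cos φ sin λ, sin φ).
The central angle between the endpoints is δ = arccos(p₁·p₂) ≈ 2.572 rad (147.4°).
Interpolate at f = 1/4 with slerp weights a = sin((1−f)δ)/sin δ ≈ 1.737, b = sin(fδ)/sin δ ≈ 1.112.
p = a·p₁ + b·p₂ ≈ (0.814, -0.512, 0.274); φ = arcsin(p_z) ≈ 15.90°, λ = atan2(p_y, p_x) ≈ -32.18°.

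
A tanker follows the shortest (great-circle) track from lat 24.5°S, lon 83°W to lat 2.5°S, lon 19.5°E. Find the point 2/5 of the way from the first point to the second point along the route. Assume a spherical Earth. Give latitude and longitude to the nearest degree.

≈ lat 23°S, lon 39°W

Convert each endpoint to a unit vector on the sphere (x = cos φ cos λ, y = cos φ sin λ, z = sin φ).
The central angle between the endpoints is δ = arccos(p₁·p₂) ≈ 1.750 rad (100.3°).
Interpolate at f = 2/5 with slerp weights a = sin((1−f)δ)/sin δ ≈ 0.882, b = sin(fδ)/sin δ ≈ 0.655.
p = a·p₁ + b·p₂ ≈ (0.715, -0.578, -0.394); φ = arcsin(p_z) ≈ -23.22°, λ = atan2(p_y, p_x) ≈ -38.97°.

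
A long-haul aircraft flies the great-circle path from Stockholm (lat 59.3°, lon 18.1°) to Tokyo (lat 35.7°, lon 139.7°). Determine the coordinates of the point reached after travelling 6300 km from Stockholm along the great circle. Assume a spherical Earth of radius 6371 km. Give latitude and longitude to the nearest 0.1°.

≈ lat 50.2°, lon 127.9°

From cos δ = sin φ₁ sin φ₂ + cos φ₁ cos φ₂ cos Δλ, the central angle is δ ≈ 1.282 rad (73.5°). The total great-circle distance is δ·R ≈ 1.282 × 6371 ≈ 8170 km, so the target fraction is f = 6300/8170 ≈ 0.771.
Interpolate at f ≈ 0.771 with slerp weights a = sin((1−f)δ)/sin δ ≈ 0.302, b = sin(fδ)/sin δ ≈ 0.871.
p = a·p₁ + b·p₂ ≈ (-0.393, 0.506, 0.768); φ = arcsin(p_z) ≈ 50.17°, λ = atan2(p_y, p_x) ≈ 127.88°.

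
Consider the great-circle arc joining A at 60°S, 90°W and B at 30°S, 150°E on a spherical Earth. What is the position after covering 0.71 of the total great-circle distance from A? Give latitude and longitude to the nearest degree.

≈ 49°S, 165°E

Convert each endpoint to a unit vector on the sphere (x = cos φ cos λ, y = cos φ sin λ, z = sin φ).
The central angle between the endpoints is δ = arccos(p₁·p₂) ≈ 1.353 rad (77.5°).
Interpolate at f = 0.71 with slerp weights a = sin((1−f)δ)/sin δ ≈ 0.392, b = sin(fδ)/sin δ ≈ 0.839.
p = a·p₁ + b·p₂ ≈ (-0.629, 0.168, -0.759); φ = arcsin(p_z) ≈ -49.35°, λ = atan2(p_y, p_x) ≈ 165.09°.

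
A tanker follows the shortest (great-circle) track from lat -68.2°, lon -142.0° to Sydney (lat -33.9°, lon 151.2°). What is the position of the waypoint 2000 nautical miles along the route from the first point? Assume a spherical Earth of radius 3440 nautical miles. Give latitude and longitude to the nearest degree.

Convert each endpoint to a unit vector on the sphere (x = cos φ cos λ, y = cos φ sin λ, z = sin φ).
The central angle between the endpoints is δ = arccos(p₁·p₂) ≈ 0.877 rad (50.3°). The total great-circle distance is δ·R ≈ 0.877 × 3440 ≈ 3018 nmi, so the target fraction is f = 2000/3018 ≈ 0.663.
Interpolate at f ≈ 0.663 with slerp weights a = sin((1−f)δ)/sin δ ≈ 0.379, b = sin(fδ)/sin δ ≈ 0.714.
p = a·p₁ + b·p₂ ≈ (-0.630, 0.199, -0.750); φ = arcsin(p_z) ≈ -48.62°, λ = atan2(p_y, p_x) ≈ 162.49°.

≈ lat -49°, lon 162°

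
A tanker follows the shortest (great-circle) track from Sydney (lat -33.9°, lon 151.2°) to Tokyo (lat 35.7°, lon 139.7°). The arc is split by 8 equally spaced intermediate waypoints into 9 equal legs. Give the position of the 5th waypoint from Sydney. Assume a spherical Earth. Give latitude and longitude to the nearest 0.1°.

≈ lat 4.8°, lon 145.0°

The haversine formula gives a central angle δ ≈ 1.229 rad (70.4°) between the endpoints.
Interpolate at f = 5/9 with slerp weights a = sin((1−f)δ)/sin δ ≈ 0.551, b = sin(fδ)/sin δ ≈ 0.670.
p = a·p₁ + b·p₂ ≈ (-0.816, 0.572, 0.083); φ = arcsin(p_z) ≈ 4.78°, λ = atan2(p_y, p_x) ≈ 144.95°.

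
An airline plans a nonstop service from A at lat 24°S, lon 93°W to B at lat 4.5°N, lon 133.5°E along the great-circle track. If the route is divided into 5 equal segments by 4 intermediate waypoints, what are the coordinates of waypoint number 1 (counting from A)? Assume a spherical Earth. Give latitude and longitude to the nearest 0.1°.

≈ lat 28.4°S, lon 121.9°W

Convert each endpoint to a unit vector on the sphere (x = cos φ cos λ, y = cos φ sin λ, z = sin φ).
The central angle between the endpoints is δ = arccos(p₁·p₂) ≈ 2.290 rad (131.2°).
Interpolate at f = 1/5 with slerp weights a = sin((1−f)δ)/sin δ ≈ 1.284, b = sin(fδ)/sin δ ≈ 0.588.
p = a·p₁ + b·p₂ ≈ (-0.465, -0.747, -0.476); φ = arcsin(p_z) ≈ -28.44°, λ = atan2(p_y, p_x) ≈ -121.90°.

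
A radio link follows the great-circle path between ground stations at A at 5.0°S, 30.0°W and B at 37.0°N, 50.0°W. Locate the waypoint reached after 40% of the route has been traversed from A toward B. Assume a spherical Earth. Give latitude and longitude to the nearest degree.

≈ 12°N, 37°W

From cos δ = sin φ₁ sin φ₂ + cos φ₁ cos φ₂ cos Δλ, the central angle is δ ≈ 0.802 rad (46.0°).
Interpolate at f = 0.40 with slerp weights a = sin((1−f)δ)/sin δ ≈ 0.644, b = sin(fδ)/sin δ ≈ 0.439.
p = a·p₁ + b·p₂ ≈ (0.781, -0.589, 0.208); φ = arcsin(p_z) ≈ 12.00°, λ = atan2(p_y, p_x) ≈ -37.04°.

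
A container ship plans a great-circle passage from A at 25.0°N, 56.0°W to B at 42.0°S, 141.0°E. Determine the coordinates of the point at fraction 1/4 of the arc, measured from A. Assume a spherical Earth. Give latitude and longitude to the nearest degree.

The haversine formula gives a central angle δ ≈ 2.757 rad (158.0°) between the endpoints.
Interpolate at f = 1/4 with slerp weights a = sin((1−f)δ)/sin δ ≈ 2.342, b = sin(fδ)/sin δ ≈ 1.694.
p = a·p₁ + b·p₂ ≈ (0.209, -0.967, -0.144); φ = arcsin(p_z) ≈ -8.27°, λ = atan2(p_y, p_x) ≈ -77.84°.

≈ 8°S, 78°W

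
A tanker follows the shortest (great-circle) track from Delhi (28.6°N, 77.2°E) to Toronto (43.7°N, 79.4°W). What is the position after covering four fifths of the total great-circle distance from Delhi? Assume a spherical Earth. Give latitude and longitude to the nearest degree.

≈ 62°N, 63°W

Convert each endpoint to a unit vector on the sphere (x = cos φ cos λ, y = cos φ sin λ, z = sin φ).
The central angle between the endpoints is δ = arccos(p₁·p₂) ≈ 1.825 rad (104.6°).
Interpolate at f = 4/5 with slerp weights a = sin((1−f)δ)/sin δ ≈ 0.369, b = sin(fδ)/sin δ ≈ 1.027.
p = a·p₁ + b·p₂ ≈ (0.208, -0.414, 0.886); φ = arcsin(p_z) ≈ 62.39°, λ = atan2(p_y, p_x) ≈ -63.29°.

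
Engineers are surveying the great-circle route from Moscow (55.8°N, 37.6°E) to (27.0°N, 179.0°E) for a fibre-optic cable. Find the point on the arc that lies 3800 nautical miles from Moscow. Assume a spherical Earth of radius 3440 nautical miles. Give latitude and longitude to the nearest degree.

Write both endpoints as unit vectors p₁, p₂ with components (cos φ cos λ, cos φ sin λ, sin φ).
The central angle between the endpoints is δ = arccos(p₁·p₂) ≈ 1.587 rad (90.9°). The total great-circle distance is δ·R ≈ 1.587 × 3440 ≈ 5458 nmi, so the target fraction is f = 3800/5458 ≈ 0.696.
Interpolate at f ≈ 0.696 with slerp weights a = sin((1−f)δ)/sin δ ≈ 0.464, b = sin(fδ)/sin δ ≈ 0.893.
p = a·p₁ + b·p₂ ≈ (-0.589, 0.173, 0.789); φ = arcsin(p_z) ≈ 52.10°, λ = atan2(p_y, p_x) ≈ 163.65°.

≈ (52°N, 164°E)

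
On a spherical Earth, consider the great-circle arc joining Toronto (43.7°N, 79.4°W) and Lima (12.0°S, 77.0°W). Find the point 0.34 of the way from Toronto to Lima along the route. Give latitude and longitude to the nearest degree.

≈ (25°N, 78°W)

The haversine formula gives a central angle δ ≈ 0.973 rad (55.7°) between the endpoints.
Interpolate at f = 0.34 with slerp weights a = sin((1−f)δ)/sin δ ≈ 0.725, b = sin(fδ)/sin δ ≈ 0.393.
p = a·p₁ + b·p₂ ≈ (0.183, -0.889, 0.419); φ = arcsin(p_z) ≈ 24.77°, λ = atan2(p_y, p_x) ≈ -78.38°.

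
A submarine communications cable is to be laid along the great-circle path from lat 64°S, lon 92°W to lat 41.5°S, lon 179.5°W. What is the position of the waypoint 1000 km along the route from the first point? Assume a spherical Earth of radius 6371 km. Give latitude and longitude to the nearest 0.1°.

Write both endpoints as unit vectors p₁, p₂ with components (cos φ cos λ, cos φ sin λ, sin φ).
The central angle between the endpoints is δ = arccos(p₁·p₂) ≈ 0.915 rad (52.4°). The total great-circle distance is δ·R ≈ 0.915 × 6371 ≈ 5829 km, so the target fraction is f = 1000/5829 ≈ 0.172.
Interpolate at f ≈ 0.172 with slerp weights a = sin((1−f)δ)/sin δ ≈ 0.867, b = sin(fδ)/sin δ ≈ 0.197.
p = a·p₁ + b·p₂ ≈ (-0.161, -0.381, -0.910); φ = arcsin(p_z) ≈ -65.55°, λ = atan2(p_y, p_x) ≈ -112.89°.

≈ lat 65.5°S, lon 112.9°W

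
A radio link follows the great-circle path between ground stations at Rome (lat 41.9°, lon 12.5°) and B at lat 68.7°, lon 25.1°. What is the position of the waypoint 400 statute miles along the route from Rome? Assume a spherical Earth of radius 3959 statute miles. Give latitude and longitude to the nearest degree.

Convert each endpoint to a unit vector on the sphere (x = cos φ cos λ, y = cos φ sin λ, z = sin φ).
The central angle between the endpoints is δ = arccos(p₁·p₂) ≈ 0.482 rad (27.6°). The total great-circle distance is δ·R ≈ 0.482 × 3959 ≈ 1908 mi, so the target fraction is f = 400/1908 ≈ 0.210.
Interpolate at f ≈ 0.210 with slerp weights a = sin((1−f)δ)/sin δ ≈ 0.802, b = sin(fδ)/sin δ ≈ 0.218.
p = a·p₁ + b·p₂ ≈ (0.654, 0.163, 0.738); φ = arcsin(p_z) ≈ 47.59°, λ = atan2(p_y, p_x) ≈ 13.97°.

≈ lat 48°, lon 14°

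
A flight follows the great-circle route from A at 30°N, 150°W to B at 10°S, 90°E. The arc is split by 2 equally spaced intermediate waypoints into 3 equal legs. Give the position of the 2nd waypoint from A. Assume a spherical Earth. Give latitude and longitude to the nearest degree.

≈ 10°N, 125°E

The haversine formula gives a central angle δ ≈ 2.110 rad (120.9°) between the endpoints.
Interpolate at f = 2/3 with slerp weights a = sin((1−f)δ)/sin δ ≈ 0.754, b = sin(fδ)/sin δ ≈ 1.149.
p = a·p₁ + b·p₂ ≈ (-0.565, 0.806, 0.177); φ = arcsin(p_z) ≈ 10.20°, λ = atan2(p_y, p_x) ≈ 125.05°.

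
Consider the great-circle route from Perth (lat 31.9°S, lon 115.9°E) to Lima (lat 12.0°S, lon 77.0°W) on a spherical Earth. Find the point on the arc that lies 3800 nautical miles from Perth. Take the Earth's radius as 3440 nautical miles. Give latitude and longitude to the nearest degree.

From cos δ = sin φ₁ sin φ₂ + cos φ₁ cos φ₂ cos Δλ, the central angle is δ ≈ 2.346 rad (134.4°). The total great-circle distance is δ·R ≈ 2.346 × 3440 ≈ 8069 nmi, so the target fraction is f = 3800/8069 ≈ 0.471.
Interpolate at f ≈ 0.471 with slerp weights a = sin((1−f)δ)/sin δ ≈ 1.324, b = sin(fδ)/sin δ ≈ 1.250.
p = a·p₁ + b·p₂ ≈ (-0.216, -0.180, -0.960); φ = arcsin(p_z) ≈ -73.66°, λ = atan2(p_y, p_x) ≈ -140.13°.

≈ lat 74°S, lon 140°W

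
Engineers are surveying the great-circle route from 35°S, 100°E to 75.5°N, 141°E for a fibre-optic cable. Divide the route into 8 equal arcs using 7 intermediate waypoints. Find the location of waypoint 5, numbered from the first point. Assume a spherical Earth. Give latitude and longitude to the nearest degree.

From cos δ = sin φ₁ sin φ₂ + cos φ₁ cos φ₂ cos Δλ, the central angle is δ ≈ 1.983 rad (113.6°).
Interpolate at f = 5/8 with slerp weights a = sin((1−f)δ)/sin δ ≈ 0.739, b = sin(fδ)/sin δ ≈ 1.032.
p = a·p₁ + b·p₂ ≈ (-0.306, 0.759, 0.575); φ = arcsin(p_z) ≈ 35.12°, λ = atan2(p_y, p_x) ≈ 111.96°.

≈ 35°N, 112°E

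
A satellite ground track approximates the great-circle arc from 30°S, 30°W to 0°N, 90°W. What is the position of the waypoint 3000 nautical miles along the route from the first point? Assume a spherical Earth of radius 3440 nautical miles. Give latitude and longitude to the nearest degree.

≈ 8°S, 78°W

Write both endpoints as unit vectors p₁, p₂ with components (cos φ cos λ, cos φ sin λ, sin φ).
The central angle between the endpoints is δ = arccos(p₁·p₂) ≈ 1.123 rad (64.3°). The total great-circle distance is δ·R ≈ 1.123 × 3440 ≈ 3863 nmi, so the target fraction is f = 3000/3863 ≈ 0.777.
Interpolate at f ≈ 0.777 with slerp weights a = sin((1−f)δ)/sin δ ≈ 0.275, b = sin(fδ)/sin δ ≈ 0.849.
p = a·p₁ + b·p₂ ≈ (0.207, -0.969, -0.138); φ = arcsin(p_z) ≈ -7.91°, λ = atan2(p_y, p_x) ≈ -77.96°.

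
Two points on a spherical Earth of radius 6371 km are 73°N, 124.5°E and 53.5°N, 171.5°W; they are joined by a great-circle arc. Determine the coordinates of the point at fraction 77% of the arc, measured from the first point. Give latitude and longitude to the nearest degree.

≈ 60°N, 179°W

Write both endpoints as unit vectors p₁, p₂ with components (cos φ cos λ, cos φ sin λ, sin φ).
The central angle between the endpoints is δ = arccos(p₁·p₂) ≈ 0.564 rad (32.3°).
Interpolate at f = 0.77 with slerp weights a = sin((1−f)δ)/sin δ ≈ 0.242, b = sin(fδ)/sin δ ≈ 0.787.
p = a·p₁ + b·p₂ ≈ (-0.503, -0.011, 0.864); φ = arcsin(p_z) ≈ 59.79°, λ = atan2(p_y, p_x) ≈ -178.76°.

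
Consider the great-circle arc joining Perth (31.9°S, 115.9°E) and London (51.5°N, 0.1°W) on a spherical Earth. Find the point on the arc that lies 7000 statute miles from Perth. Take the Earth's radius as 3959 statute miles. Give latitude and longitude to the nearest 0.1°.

Write both endpoints as unit vectors p₁, p₂ with components (cos φ cos λ, cos φ sin λ, sin φ).
The central angle between the endpoints is δ = arccos(p₁·p₂) ≈ 2.272 rad (130.2°). The total great-circle distance is δ·R ≈ 2.272 × 3959 ≈ 8995 mi, so the target fraction is f = 7000/8995 ≈ 0.778.
Interpolate at f ≈ 0.778 with slerp weights a = sin((1−f)δ)/sin δ ≈ 0.632, b = sin(fδ)/sin δ ≈ 1.284.
p = a·p₁ + b·p₂ ≈ (0.565, 0.481, 0.670); φ = arcsin(p_z) ≈ 42.10°, λ = atan2(p_y, p_x) ≈ 40.45°.

≈ (42.1°N, 40.5°E)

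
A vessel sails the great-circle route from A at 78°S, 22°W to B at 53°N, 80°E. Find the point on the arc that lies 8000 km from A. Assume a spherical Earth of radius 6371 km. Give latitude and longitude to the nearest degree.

Convert each endpoint to a unit vector on the sphere (x = cos φ cos λ, y = cos φ sin λ, z = sin φ).
The central angle between the endpoints is δ = arccos(p₁·p₂) ≈ 2.510 rad (143.8°). The total great-circle distance is δ·R ≈ 2.510 × 6371 ≈ 15992 km, so the target fraction is f = 8000/15992 ≈ 0.500.
Interpolate at f ≈ 0.500 with slerp weights a = sin((1−f)δ)/sin δ ≈ 1.610, b = sin(fδ)/sin δ ≈ 1.611.
p = a·p₁ + b·p₂ ≈ (0.479, 0.829, -0.289); φ = arcsin(p_z) ≈ -16.77°, λ = atan2(p_y, p_x) ≈ 60.00°.

≈ 17°S, 60°E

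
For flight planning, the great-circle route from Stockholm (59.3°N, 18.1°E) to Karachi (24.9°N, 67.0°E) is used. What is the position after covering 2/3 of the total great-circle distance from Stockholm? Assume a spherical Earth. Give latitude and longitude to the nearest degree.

From cos δ = sin φ₁ sin φ₂ + cos φ₁ cos φ₂ cos Δλ, the central angle is δ ≈ 0.841 rad (48.2°).
Interpolate at f = 2/3 with slerp weights a = sin((1−f)δ)/sin δ ≈ 0.371, b = sin(fδ)/sin δ ≈ 0.714.
p = a·p₁ + b·p₂ ≈ (0.433, 0.655, 0.620); φ = arcsin(p_z) ≈ 38.29°, λ = atan2(p_y, p_x) ≈ 56.51°.

≈ 38°N, 57°E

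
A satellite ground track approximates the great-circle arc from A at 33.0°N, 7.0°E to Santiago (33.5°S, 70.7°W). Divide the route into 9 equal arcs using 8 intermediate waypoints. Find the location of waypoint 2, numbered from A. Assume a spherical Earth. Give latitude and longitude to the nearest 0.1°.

≈ 19.1°N, 12.0°W

The haversine formula gives a central angle δ ≈ 1.723 rad (98.7°) between the endpoints.
Interpolate at f = 2/9 with slerp weights a = sin((1−f)δ)/sin δ ≈ 0.985, b = sin(fδ)/sin δ ≈ 0.378.
p = a·p₁ + b·p₂ ≈ (0.924, -0.197, 0.328); φ = arcsin(p_z) ≈ 19.14°, λ = atan2(p_y, p_x) ≈ -12.02°.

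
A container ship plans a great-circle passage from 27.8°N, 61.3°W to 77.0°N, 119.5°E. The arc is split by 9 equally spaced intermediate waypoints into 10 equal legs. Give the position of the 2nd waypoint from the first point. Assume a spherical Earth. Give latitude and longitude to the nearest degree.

Write both endpoints as unit vectors p₁, p₂ with components (cos φ cos λ, cos φ sin λ, sin φ).
The central angle between the endpoints is δ = arccos(p₁·p₂) ≈ 1.312 rad (75.2°).
Interpolate at f = 2/10 with slerp weights a = sin((1−f)δ)/sin δ ≈ 0.897, b = sin(fδ)/sin δ ≈ 0.268.
p = a·p₁ + b·p₂ ≈ (0.351, -0.644, 0.680); φ = arcsin(p_z) ≈ 42.84°, λ = atan2(p_y, p_x) ≈ -61.37°.

≈ 43°N, 61°W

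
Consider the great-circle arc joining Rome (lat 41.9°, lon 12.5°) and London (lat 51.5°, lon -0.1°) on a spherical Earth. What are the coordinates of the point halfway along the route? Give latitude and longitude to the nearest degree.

≈ lat 47°, lon 7°

The haversine formula gives a central angle δ ≈ 0.225 rad (12.9°) between the endpoints.
Interpolate at f = 1/2 with slerp weights a = sin((1−f)δ)/sin δ ≈ 0.503, b = sin(fδ)/sin δ ≈ 0.503.
p = a·p₁ + b·p₂ ≈ (0.679, 0.081, 0.730); φ = arcsin(p_z) ≈ 46.87°, λ = atan2(p_y, p_x) ≈ 6.76°.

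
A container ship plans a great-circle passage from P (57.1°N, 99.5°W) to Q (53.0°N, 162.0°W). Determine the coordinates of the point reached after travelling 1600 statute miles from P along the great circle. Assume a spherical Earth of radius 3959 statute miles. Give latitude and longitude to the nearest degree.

Convert each endpoint to a unit vector on the sphere (x = cos φ cos λ, y = cos φ sin λ, z = sin φ).
The central angle between the endpoints is δ = arccos(p₁·p₂) ≈ 0.607 rad (34.8°). The total great-circle distance is δ·R ≈ 0.607 × 3959 ≈ 2402 mi, so the target fraction is f = 1600/2402 ≈ 0.666.
Interpolate at f ≈ 0.666 with slerp weights a = sin((1−f)δ)/sin δ ≈ 0.353, b = sin(fδ)/sin δ ≈ 0.690.
p = a·p₁ + b·p₂ ≈ (-0.426, -0.317, 0.847); φ = arcsin(p_z) ≈ 57.89°, λ = atan2(p_y, p_x) ≈ -143.34°.

≈ (58°N, 143°W)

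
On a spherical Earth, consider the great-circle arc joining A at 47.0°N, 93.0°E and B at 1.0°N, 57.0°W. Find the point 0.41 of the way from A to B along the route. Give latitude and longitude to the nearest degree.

Convert each endpoint to a unit vector on the sphere (x = cos φ cos λ, y = cos φ sin λ, z = sin φ).
The central angle between the endpoints is δ = arccos(p₁·p₂) ≈ 2.187 rad (125.3°).
Interpolate at f = 0.41 with slerp weights a = sin((1−f)δ)/sin δ ≈ 1.177, b = sin(fδ)/sin δ ≈ 0.957.
p = a·p₁ + b·p₂ ≈ (0.479, -0.001, 0.878); φ = arcsin(p_z) ≈ 61.37°, λ = atan2(p_y, p_x) ≈ -0.09°.

≈ 61°N, 0°E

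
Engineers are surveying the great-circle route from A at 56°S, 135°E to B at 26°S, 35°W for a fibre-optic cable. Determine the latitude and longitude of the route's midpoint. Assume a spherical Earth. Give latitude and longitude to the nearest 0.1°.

≈ 74.1°S, 19.4°W

Convert each endpoint to a unit vector on the sphere (x = cos φ cos λ, y = cos φ sin λ, z = sin φ).
The central angle between the endpoints is δ = arccos(p₁·p₂) ≈ 1.703 rad (97.6°).
Interpolate at f = 1/2 with slerp weights a = sin((1−f)δ)/sin δ ≈ 0.759, b = sin(fδ)/sin δ ≈ 0.759.
p = a·p₁ + b·p₂ ≈ (0.259, -0.091, -0.962); φ = arcsin(p_z) ≈ -74.09°, λ = atan2(p_y, p_x) ≈ -19.41°.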